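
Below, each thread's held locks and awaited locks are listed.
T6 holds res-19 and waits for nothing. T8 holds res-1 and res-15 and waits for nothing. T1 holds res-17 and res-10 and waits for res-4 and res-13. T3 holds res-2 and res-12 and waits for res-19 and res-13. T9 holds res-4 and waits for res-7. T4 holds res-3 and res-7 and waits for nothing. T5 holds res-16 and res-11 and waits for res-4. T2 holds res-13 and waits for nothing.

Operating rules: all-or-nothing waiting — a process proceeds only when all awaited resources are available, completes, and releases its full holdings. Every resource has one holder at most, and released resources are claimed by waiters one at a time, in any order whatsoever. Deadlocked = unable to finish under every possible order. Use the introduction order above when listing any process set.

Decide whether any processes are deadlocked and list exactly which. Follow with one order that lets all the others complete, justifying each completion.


No process is deadlocked.
Key observation: all waits point, directly or indirectly, at processes that can finish, so nothing is permanently blocked.
The rest can finish in the order T4, T2, T6, T9, T8, T5, T3, T1.
Verifying each step:
  run T4 (it waits on nothing); releases res-3 and res-7
  run T2 (it waits on nothing); releases res-13
  run T6 (it waits on nothing); releases res-19
  T9: everything it awaited (res-7) is free; runs, freeing res-4
  run T8 (it waits on nothing); releases res-1 and res-15
  T5: everything it awaited (res-4) is free; runs, freeing res-16 and res-11
  T3: everything it awaited (res-19 and res-13) is free; runs, freeing res-2 and res-12
  T1: everything it awaited (res-4 and res-13) is free; runs, freeing res-17 and res-10


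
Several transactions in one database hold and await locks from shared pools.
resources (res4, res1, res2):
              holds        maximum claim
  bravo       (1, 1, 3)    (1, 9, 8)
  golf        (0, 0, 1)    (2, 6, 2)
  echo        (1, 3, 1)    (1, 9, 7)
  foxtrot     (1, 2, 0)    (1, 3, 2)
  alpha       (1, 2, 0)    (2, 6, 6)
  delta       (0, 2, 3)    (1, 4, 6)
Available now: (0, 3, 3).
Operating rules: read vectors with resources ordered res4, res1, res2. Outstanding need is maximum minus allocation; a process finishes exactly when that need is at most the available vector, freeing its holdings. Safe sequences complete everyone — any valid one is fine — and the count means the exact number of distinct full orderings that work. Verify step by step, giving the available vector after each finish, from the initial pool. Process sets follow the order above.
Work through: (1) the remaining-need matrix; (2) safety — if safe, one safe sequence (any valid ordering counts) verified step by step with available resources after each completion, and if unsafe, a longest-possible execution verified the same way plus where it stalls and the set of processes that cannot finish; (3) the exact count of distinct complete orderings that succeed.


(1) Outstanding need per process (order res4, res1, res2):
  bravo: (0, 8, 5)
  golf: (2, 6, 1)
  echo: (0, 6, 6)
  foxtrot: (0, 1, 2)
  alpha: (1, 4, 6)
  delta: (1, 2, 3)
(2) SAFE, for example via the order foxtrot, delta, echo, bravo, golf, alpha.
Key observation: delta marks the first exact bind of the order: its need (1, 2, 3) fits the free (1, 5, 3) with zero slack on a requested resource.
Check, step by step:
  pool = (0, 3, 3)
  foxtrot: need (0, 1, 2) fits (0, 3, 3); releases (1, 2, 0), pool now (1, 5, 3)
  delta: need (1, 2, 3) fits (1, 5, 3); releases (0, 2, 3), pool now (1, 7, 6)
  echo: need (0, 6, 6) fits (1, 7, 6); releases (1, 3, 1), pool now (2, 10, 7)
  bravo: need (0, 8, 5) fits (2, 10, 7); releases (1, 1, 3), pool now (3, 11, 10)
  golf: need (2, 6, 1) fits (3, 11, 10); releases (0, 0, 1), pool now (3, 11, 11)
  alpha: need (1, 4, 6) fits (3, 11, 11); releases (1, 2, 0), pool now (4, 13, 11)
(3) Exactly 12 of the possible complete orderings are safe sequences.


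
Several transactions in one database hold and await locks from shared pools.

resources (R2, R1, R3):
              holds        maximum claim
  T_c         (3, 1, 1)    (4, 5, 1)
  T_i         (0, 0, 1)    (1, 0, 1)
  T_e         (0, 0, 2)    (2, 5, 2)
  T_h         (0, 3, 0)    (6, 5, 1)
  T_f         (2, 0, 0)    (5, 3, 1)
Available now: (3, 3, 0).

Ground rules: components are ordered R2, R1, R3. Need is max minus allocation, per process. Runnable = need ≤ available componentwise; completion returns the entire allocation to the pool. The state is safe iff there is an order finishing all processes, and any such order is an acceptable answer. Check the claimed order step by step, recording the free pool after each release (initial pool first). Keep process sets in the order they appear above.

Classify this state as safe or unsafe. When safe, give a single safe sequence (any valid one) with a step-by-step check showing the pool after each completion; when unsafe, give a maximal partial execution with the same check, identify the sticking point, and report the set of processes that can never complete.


UNSAFE — no complete ordering exists.
Key observation: after T_i, T_f the pool peaks at (5, 3, 1), and each blocked process is short somewhere: T_c on R1; T_e on R1; T_h on R2.
The run T_i, T_f cannot be extended any further. Check, step by step:
  pool = (3, 3, 0)
  T_i needs (1, 0, 0) <= (3, 3, 0) -> finishes; pool += (0, 0, 1) = (3, 3, 1)
  T_f needs (3, 3, 1) <= (3, 3, 1) -> finishes; pool += (2, 0, 0) = (5, 3, 1)
  T_c still needs (1, 4, 0) but only (5, 3, 1) is free — short on R1
  T_e still needs (2, 5, 0) but only (5, 3, 1) is free — short on R1
  T_h still needs (6, 2, 1) but only (5, 3, 1) is free — short on R2
Never able to finish: T_c, T_e and T_h.


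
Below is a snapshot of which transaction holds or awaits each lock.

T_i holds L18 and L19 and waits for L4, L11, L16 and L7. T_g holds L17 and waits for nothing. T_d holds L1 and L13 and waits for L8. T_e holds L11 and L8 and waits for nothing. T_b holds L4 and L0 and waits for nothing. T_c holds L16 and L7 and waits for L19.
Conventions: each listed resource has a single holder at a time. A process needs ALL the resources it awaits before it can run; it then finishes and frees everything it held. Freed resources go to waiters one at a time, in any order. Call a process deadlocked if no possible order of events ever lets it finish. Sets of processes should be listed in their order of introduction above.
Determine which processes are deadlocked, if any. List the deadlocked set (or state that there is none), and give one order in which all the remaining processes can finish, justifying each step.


Deadlocked set: T_i and T_c.
Key observation: the wait chain closes on itself along T_i -> T_c -> T_i; no other process is dragged down with it.
One completion order for the rest: T_e, T_g, T_b, T_d.
Walking it through:
  run T_e (it waits on nothing); releases L11 and L8
  run T_g (it waits on nothing); releases L17
  run T_b (it waits on nothing); releases L4 and L0
  T_d waits on L8 — all released -> runs and releases L1 and L13


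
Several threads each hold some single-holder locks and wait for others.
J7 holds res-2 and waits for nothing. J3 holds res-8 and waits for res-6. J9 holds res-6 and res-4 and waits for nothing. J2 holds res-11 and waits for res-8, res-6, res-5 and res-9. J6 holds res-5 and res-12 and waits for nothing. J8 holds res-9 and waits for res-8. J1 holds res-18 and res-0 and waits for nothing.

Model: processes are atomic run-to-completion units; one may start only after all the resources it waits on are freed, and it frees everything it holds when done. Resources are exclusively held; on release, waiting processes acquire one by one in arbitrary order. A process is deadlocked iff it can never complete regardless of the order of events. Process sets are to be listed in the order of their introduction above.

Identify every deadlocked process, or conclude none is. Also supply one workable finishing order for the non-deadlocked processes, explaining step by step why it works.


No process is deadlocked.
Key observation: no waiting chain loops back on itself — every chain ends at a process that waits on nothing, so everyone eventually runs.
The rest can finish in the order J7, J6, J1, J9, J3, J8, J2.
Check, step by step:
  run J7 (it waits on nothing); releases res-2
  run J6 (it waits on nothing); releases res-5 and res-12
  run J1 (it waits on nothing); releases res-18 and res-0
  run J9 (it waits on nothing); releases res-6 and res-4
  run J3 (all its waits — res-6 — are resolved); releases res-8
  run J8 (all its waits — res-8 — are resolved); releases res-9
  run J2 (all its waits — res-8, res-6, res-5 and res-9 — are resolved); releases res-11


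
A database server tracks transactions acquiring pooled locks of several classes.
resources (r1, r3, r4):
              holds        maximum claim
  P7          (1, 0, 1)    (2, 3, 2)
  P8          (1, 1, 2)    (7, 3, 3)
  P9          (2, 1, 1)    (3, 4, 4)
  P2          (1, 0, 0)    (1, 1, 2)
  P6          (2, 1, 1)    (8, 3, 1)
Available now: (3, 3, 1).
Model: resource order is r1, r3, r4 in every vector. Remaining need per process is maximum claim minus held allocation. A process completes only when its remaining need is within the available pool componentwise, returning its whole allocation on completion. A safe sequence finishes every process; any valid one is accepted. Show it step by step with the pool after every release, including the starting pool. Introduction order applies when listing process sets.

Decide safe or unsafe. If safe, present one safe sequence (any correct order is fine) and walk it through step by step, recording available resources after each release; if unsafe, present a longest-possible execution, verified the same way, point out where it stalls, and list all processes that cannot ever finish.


UNSAFE — no complete ordering exists.
Key observation: after P7, P2 the pool peaks at (5, 3, 2), and each blocked process is short somewhere: P8 on r1; P9 on r4; P6 on r1.
A maximal execution: P7, P2 — then nothing else fits. Walking it through:
  pool = (3, 3, 1)
  run P7 (needs (1, 3, 1), free (3, 3, 1)); after release of (1, 0, 1) the pool is (4, 3, 2)
  run P2 (needs (0, 1, 2), free (4, 3, 2)); after release of (1, 0, 0) the pool is (5, 3, 2)
  P8 cannot run: need (6, 2, 1) vs free (5, 3, 2) (insufficient r1)
  P9 cannot run: need (1, 3, 3) vs free (5, 3, 2) (insufficient r4)
  P6 cannot run: need (6, 2, 0) vs free (5, 3, 2) (insufficient r1)
Never able to finish: P8, P9 and P6.


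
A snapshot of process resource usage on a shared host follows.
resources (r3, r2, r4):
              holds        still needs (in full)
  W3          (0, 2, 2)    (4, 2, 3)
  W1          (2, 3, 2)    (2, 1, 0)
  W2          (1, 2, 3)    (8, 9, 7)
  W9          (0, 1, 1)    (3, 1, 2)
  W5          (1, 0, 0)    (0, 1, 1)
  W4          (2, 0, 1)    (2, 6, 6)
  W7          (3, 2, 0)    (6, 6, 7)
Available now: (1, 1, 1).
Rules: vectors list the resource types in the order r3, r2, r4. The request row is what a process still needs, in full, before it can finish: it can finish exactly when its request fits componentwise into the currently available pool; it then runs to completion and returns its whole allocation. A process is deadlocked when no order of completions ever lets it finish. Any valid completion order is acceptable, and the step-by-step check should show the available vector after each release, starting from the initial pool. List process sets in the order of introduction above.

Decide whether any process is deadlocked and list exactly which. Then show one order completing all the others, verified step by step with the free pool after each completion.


Nothing here is deadlocked.
Key observation: starting with W5, each completion frees enough for the next — no one is permanently blocked.
A valid finishing order for the others: W5, W1, W9, W3, W4, W7, W2. Walking it through:
  pool = (1, 1, 1)
  W5: need (0, 1, 1) fits (1, 1, 1); releases (1, 0, 0), pool now (2, 1, 1)
  W1: need (2, 1, 0) fits (2, 1, 1); releases (2, 3, 2), pool now (4, 4, 3)
  W9: need (3, 1, 2) fits (4, 4, 3); releases (0, 1, 1), pool now (4, 5, 4)
  W3: need (4, 2, 3) fits (4, 5, 4); releases (0, 2, 2), pool now (4, 7, 6)
  W4: need (2, 6, 6) fits (4, 7, 6); releases (2, 0, 1), pool now (6, 7, 7)
  W7: need (6, 6, 7) fits (6, 7, 7); releases (3, 2, 0), pool now (9, 9, 7)
  W2: need (8, 9, 7) fits (9, 9, 7); releases (1, 2, 3), pool now (10, 11, 10)


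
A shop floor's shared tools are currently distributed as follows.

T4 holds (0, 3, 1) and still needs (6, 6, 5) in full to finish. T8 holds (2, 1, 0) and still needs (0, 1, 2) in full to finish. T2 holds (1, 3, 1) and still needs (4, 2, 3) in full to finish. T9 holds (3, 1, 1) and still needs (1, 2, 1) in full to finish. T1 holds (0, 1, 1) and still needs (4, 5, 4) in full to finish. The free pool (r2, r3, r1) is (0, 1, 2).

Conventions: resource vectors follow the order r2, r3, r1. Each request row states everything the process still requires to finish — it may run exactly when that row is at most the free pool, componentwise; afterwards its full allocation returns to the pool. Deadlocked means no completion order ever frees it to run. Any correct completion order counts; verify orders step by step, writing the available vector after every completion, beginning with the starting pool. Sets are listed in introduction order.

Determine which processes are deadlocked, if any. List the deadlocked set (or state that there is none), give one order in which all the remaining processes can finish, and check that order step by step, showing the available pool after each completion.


Nothing here is deadlocked.
Key observation: starting with T8, each completion frees enough for the next — no one is permanently blocked.
A valid finishing order for the others: T8, T9, T2, T1, T4. Check, step by step:
  pool = (0, 1, 2)
  T8: need (0, 1, 2) fits (0, 1, 2); releases (2, 1, 0), pool now (2, 2, 2)
  T9: need (1, 2, 1) fits (2, 2, 2); releases (3, 1, 1), pool now (5, 3, 3)
  T2: need (4, 2, 3) fits (5, 3, 3); releases (1, 3, 1), pool now (6, 6, 4)
  T1: need (4, 5, 4) fits (6, 6, 4); releases (0, 1, 1), pool now (6, 7, 5)
  T4: need (6, 6, 5) fits (6, 7, 5); releases (0, 3, 1), pool now (6, 10, 6)


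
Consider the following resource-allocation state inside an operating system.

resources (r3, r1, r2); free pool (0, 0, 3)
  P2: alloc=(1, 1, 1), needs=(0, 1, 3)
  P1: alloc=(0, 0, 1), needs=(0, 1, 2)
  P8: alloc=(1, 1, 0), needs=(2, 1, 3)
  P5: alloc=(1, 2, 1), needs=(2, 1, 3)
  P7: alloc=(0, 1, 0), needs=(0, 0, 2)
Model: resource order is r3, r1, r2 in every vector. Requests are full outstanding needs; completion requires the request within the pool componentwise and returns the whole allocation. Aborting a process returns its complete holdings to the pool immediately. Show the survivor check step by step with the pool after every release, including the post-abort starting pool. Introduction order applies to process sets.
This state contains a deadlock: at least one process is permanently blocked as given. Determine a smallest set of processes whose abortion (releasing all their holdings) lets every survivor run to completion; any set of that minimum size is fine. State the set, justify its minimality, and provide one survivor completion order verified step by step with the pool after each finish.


The answer: abort P8.
Key observation: no ordering could ever have run P5 before the abort of P8; with (1, 1, 0) back in the pool it fits at step 3.
Why nothing smaller works: aborting no one leaves the state deadlocked as given.
One survivor order: P2, P7, P5, P1. Verifying each step (post-abort pool first):
  pool = (1, 1, 3)
  run P2 (needs (0, 1, 3), free (1, 1, 3)); after release of (1, 1, 1) the pool is (2, 2, 4)
  run P7 (needs (0, 0, 2), free (2, 2, 4)); after release of (0, 1, 0) the pool is (2, 3, 4)
  run P5 (needs (2, 1, 3), free (2, 3, 4)); after release of (1, 2, 1) the pool is (3, 5, 5)
  run P1 (needs (0, 1, 2), free (3, 5, 5)); after release of (0, 0, 1) the pool is (3, 5, 6)


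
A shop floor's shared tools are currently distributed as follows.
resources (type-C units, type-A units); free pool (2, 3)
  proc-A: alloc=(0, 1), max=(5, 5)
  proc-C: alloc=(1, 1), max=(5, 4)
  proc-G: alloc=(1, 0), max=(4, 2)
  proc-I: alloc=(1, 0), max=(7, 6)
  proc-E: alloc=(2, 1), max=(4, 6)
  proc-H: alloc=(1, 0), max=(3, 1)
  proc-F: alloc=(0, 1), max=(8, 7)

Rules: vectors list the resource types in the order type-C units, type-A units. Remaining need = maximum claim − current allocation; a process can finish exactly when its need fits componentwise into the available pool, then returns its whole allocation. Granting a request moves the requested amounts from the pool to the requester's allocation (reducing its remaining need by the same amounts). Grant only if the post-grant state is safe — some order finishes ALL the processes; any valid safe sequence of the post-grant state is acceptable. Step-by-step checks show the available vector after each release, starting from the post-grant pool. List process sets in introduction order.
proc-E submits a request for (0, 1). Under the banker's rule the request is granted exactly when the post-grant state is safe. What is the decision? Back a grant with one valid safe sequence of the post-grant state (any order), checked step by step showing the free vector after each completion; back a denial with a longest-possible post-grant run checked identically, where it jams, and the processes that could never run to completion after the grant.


DENY — the pretend-granted state is unsafe.
Key observation: type-A units is the bottleneck — with proc-H, proc-G done the pool holds (4, 2), short of every remaining need.
After a pretend grant, a maximal execution: proc-H, proc-G — then nothing else fits. Step-by-step check:
  pool = (2, 2)
  run proc-H (needs (2, 1), free (2, 2)); after release of (1, 0) the pool is (3, 2)
  run proc-G (needs (3, 2), free (3, 2)); after release of (1, 0) the pool is (4, 2)
  blocked: proc-A wants (5, 4), pool (4, 2) — not enough type-C units and type-A units
  blocked: proc-C wants (4, 3), pool (4, 2) — not enough type-A units
  blocked: proc-I wants (6, 6), pool (4, 2) — not enough type-C units and type-A units
  blocked: proc-E wants (2, 4), pool (4, 2) — not enough type-A units
  blocked: proc-F wants (8, 6), pool (4, 2) — not enough type-C units and type-A units
Post-grant, the permanently blocked set is proc-A, proc-C, proc-I, proc-E and proc-F.


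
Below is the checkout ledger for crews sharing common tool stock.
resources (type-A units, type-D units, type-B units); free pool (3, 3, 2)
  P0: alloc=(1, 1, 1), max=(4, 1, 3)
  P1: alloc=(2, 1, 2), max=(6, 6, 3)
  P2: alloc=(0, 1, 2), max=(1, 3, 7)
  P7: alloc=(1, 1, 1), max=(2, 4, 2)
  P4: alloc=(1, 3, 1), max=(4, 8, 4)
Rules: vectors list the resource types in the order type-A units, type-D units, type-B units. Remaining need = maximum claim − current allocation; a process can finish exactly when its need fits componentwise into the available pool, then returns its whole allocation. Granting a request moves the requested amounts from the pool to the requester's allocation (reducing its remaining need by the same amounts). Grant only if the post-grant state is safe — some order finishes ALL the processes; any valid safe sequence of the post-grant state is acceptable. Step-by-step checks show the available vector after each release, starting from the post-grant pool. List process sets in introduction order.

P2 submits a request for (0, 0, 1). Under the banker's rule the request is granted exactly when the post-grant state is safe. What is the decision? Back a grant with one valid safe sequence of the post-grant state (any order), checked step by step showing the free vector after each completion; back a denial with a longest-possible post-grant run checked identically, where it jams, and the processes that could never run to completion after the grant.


GRANT: granting preserves safety; a valid post-grant sequence is P7, P0, P1, P4, P2.
Key observation: even at the reduced pool (3, 3, 1), P7 fits immediately, so safety survives the grant.
Check on the post-grant state, step by step:
  pool = (3, 3, 1)
  P7 needs (1, 3, 1) <= (3, 3, 1) -> finishes; pool += (1, 1, 1) = (4, 4, 2)
  P0 needs (3, 0, 2) <= (4, 4, 2) -> finishes; pool += (1, 1, 1) = (5, 5, 3)
  P1 needs (4, 5, 1) <= (5, 5, 3) -> finishes; pool += (2, 1, 2) = (7, 6, 5)
  P4 needs (3, 5, 3) <= (7, 6, 5) -> finishes; pool += (1, 3, 1) = (8, 9, 6)
  P2 needs (1, 2, 4) <= (8, 9, 6) -> finishes; pool += (0, 1, 3) = (8, 10, 9)


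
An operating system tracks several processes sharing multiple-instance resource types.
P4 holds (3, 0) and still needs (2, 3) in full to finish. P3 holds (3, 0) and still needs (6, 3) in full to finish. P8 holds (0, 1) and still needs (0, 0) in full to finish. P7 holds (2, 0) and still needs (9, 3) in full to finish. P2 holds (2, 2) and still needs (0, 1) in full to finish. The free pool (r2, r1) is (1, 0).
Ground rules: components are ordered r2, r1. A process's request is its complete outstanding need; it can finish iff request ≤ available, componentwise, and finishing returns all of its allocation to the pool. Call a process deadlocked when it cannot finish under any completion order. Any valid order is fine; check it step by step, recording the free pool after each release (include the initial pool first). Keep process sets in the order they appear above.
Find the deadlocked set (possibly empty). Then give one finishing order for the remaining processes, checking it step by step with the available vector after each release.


No process is deadlocked.
Key observation: the pool covers P8 at once, and every later process fits after earlier releases.
One completion order for the rest: P8, P2, P4, P3, P7. Check, step by step:
  pool = (1, 0)
  P8: need (0, 0) fits (1, 0); releases (0, 1), pool now (1, 1)
  P2: need (0, 1) fits (1, 1); releases (2, 2), pool now (3, 3)
  P4: need (2, 3) fits (3, 3); releases (3, 0), pool now (6, 3)
  P3: need (6, 3) fits (6, 3); releases (3, 0), pool now (9, 3)
  P7: need (9, 3) fits (9, 3); releases (2, 0), pool now (11, 3)


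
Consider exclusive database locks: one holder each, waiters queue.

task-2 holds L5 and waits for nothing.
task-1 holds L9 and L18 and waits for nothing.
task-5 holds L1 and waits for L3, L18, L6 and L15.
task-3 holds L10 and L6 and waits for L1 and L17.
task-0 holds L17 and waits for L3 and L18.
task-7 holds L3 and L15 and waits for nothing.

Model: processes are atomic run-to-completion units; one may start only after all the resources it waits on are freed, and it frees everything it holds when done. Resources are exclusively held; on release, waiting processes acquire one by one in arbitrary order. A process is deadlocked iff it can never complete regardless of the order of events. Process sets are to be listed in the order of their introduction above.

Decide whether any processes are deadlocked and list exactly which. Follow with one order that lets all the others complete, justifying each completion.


Deadlocked: task-5 and task-3.
Key observation: along task-5 -> task-3 -> task-5, each member waits on what the next one holds — a deadlock; no other process is dragged down with it.
The rest can finish in the order task-1, task-7, task-2, task-0.
Check, step by step:
  task-1 waits on nothing -> runs at once and releases L9 and L18
  task-7 waits on nothing -> runs at once and releases L3 and L15
  task-2 waits on nothing -> runs at once and releases L5
  task-0: everything it awaited (L3 and L18) is free; runs, freeing L17


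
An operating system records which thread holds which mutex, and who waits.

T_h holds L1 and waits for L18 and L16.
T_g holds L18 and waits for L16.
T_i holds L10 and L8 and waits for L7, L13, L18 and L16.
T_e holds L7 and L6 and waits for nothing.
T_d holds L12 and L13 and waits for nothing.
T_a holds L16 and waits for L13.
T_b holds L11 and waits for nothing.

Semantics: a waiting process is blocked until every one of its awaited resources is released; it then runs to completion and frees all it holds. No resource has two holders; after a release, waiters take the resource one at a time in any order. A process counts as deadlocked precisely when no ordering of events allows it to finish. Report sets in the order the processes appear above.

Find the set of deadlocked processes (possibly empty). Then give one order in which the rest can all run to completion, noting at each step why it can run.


Nothing here is deadlocked.
Key observation: the wait graph is acyclic; completion cascades from the unblocked processes through everyone else.
The rest can finish in the order T_d, T_a, T_g, T_b, T_e, T_h, T_i.
Step-by-step check:
  run T_d (it waits on nothing); releases L12 and L13
  run T_a (all its waits — L13 — are resolved); releases L16
  run T_g (all its waits — L16 — are resolved); releases L18
  run T_b (it waits on nothing); releases L11
  run T_e (it waits on nothing); releases L7 and L6
  run T_h (all its waits — L18 and L16 — are resolved); releases L1
  run T_i (all its waits — L7, L13, L18 and L16 — are resolved); releases L10 and L8


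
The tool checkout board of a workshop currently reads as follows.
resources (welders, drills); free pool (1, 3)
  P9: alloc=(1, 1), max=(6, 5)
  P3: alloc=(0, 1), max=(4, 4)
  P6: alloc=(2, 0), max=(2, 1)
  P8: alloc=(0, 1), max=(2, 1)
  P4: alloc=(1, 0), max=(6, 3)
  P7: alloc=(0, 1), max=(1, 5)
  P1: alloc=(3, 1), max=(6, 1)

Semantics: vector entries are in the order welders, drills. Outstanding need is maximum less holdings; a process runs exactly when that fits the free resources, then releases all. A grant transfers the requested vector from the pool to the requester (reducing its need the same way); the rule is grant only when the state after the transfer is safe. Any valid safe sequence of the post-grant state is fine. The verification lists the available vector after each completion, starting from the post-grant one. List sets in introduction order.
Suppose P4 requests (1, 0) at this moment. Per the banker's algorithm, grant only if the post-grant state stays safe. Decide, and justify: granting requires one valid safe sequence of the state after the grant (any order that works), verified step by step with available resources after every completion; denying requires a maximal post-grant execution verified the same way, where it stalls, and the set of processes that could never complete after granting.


DENY: after the grant no complete ordering would exist.
Key observation: even finishing P6, P8, P7 leaves just (2, 5) free — too little welders for any of the remaining processes.
On the post-grant state, P6, P8, P7 is a maximal run — nothing extends it. Check, step by step:
  pool = (0, 3)
  run P6 (needs (0, 1), free (0, 3)); after release of (2, 0) the pool is (2, 3)
  run P8 (needs (2, 0), free (2, 3)); after release of (0, 1) the pool is (2, 4)
  run P7 (needs (1, 4), free (2, 4)); after release of (0, 1) the pool is (2, 5)
  P9 cannot run: need (5, 4) vs free (2, 5) (insufficient welders)
  P3 cannot run: need (4, 3) vs free (2, 5) (insufficient welders)
  P4 cannot run: need (4, 3) vs free (2, 5) (insufficient welders)
  P1 cannot run: need (3, 0) vs free (2, 5) (insufficient welders)
Post-grant, the permanently blocked set is P9, P3, P4 and P1.


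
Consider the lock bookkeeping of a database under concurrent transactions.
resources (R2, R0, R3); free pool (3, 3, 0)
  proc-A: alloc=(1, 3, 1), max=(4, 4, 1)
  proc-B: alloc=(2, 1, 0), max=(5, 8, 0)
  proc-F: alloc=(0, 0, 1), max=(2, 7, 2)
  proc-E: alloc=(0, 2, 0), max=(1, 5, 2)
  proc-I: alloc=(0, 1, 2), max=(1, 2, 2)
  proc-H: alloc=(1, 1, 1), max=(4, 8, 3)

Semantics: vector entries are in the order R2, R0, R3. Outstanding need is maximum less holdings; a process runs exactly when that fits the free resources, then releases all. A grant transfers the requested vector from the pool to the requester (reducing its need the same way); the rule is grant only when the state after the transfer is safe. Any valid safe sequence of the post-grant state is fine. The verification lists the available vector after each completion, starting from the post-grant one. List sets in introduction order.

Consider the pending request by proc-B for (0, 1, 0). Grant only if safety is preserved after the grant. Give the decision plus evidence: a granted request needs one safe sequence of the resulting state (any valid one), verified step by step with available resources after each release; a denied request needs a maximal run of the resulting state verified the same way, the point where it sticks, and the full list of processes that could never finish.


GRANT. The post-grant state is safe; one safe sequence: proc-A, proc-I, proc-B, proc-E, proc-F, proc-H.
Key observation: even at the reduced pool (3, 2, 0), proc-A fits immediately, so safety survives the grant.
Step-by-step check of the post-grant state:
  pool = (3, 2, 0)
  run proc-A (needs (3, 1, 0), free (3, 2, 0)); after release of (1, 3, 1) the pool is (4, 5, 1)
  run proc-I (needs (1, 1, 0), free (4, 5, 1)); after release of (0, 1, 2) the pool is (4, 6, 3)
  run proc-B (needs (3, 6, 0), free (4, 6, 3)); after release of (2, 2, 0) the pool is (6, 8, 3)
  run proc-E (needs (1, 3, 2), free (6, 8, 3)); after release of (0, 2, 0) the pool is (6, 10, 3)
  run proc-F (needs (2, 7, 1), free (6, 10, 3)); after release of (0, 0, 1) the pool is (6, 10, 4)
  run proc-H (needs (3, 7, 2), free (6, 10, 4)); after release of (1, 1, 1) the pool is (7, 11, 5)


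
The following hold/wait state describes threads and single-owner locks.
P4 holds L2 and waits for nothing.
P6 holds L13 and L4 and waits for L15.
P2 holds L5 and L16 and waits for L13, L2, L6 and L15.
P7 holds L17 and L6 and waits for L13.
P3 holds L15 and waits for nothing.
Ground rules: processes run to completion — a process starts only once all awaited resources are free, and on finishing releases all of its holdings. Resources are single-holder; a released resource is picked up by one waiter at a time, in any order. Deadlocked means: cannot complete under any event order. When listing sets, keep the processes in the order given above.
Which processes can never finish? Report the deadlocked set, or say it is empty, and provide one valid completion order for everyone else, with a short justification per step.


The deadlocked set is empty.
Key observation: every chain of waits terminates; starting from the processes that wait on nothing, all the rest unlock in turn.
The rest can finish in the order P3, P4, P6, P7, P2.
Verifying each step:
  P3: no waits; runs immediately, freeing L15
  P4: no waits; runs immediately, freeing L2
  P6 waits on L15 — all released -> runs and releases L13 and L4
  P7 waits on L13 — all released -> runs and releases L17 and L6
  P2 waits on L13, L2, L6 and L15 — all released -> runs and releases L5 and L16


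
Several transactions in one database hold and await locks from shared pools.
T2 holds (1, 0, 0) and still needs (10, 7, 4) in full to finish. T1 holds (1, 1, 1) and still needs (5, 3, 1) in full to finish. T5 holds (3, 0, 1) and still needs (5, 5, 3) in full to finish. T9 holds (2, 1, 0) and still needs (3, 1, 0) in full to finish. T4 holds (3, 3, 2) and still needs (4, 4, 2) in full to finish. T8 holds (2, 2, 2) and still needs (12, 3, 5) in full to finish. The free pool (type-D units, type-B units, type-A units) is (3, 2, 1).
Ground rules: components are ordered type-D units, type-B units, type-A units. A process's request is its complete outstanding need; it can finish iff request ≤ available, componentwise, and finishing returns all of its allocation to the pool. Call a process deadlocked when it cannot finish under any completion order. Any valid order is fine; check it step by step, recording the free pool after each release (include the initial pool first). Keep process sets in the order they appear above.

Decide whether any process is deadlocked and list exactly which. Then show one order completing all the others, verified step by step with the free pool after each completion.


No process is deadlocked.
Key observation: no deadlock: T9 fits now, and the freed resources carry the rest through.
The rest can finish in the order T9, T1, T4, T5, T2, T8. Check, step by step:
  pool = (3, 2, 1)
  run T9 (needs (3, 1, 0), free (3, 2, 1)); after release of (2, 1, 0) the pool is (5, 3, 1)
  run T1 (needs (5, 3, 1), free (5, 3, 1)); after release of (1, 1, 1) the pool is (6, 4, 2)
  run T4 (needs (4, 4, 2), free (6, 4, 2)); after release of (3, 3, 2) the pool is (9, 7, 4)
  run T5 (needs (5, 5, 3), free (9, 7, 4)); after release of (3, 0, 1) the pool is (12, 7, 5)
  run T2 (needs (10, 7, 4), free (12, 7, 5)); after release of (1, 0, 0) the pool is (13, 7, 5)
  run T8 (needs (12, 3, 5), free (13, 7, 5)); after release of (2, 2, 2) the pool is (15, 9, 7)


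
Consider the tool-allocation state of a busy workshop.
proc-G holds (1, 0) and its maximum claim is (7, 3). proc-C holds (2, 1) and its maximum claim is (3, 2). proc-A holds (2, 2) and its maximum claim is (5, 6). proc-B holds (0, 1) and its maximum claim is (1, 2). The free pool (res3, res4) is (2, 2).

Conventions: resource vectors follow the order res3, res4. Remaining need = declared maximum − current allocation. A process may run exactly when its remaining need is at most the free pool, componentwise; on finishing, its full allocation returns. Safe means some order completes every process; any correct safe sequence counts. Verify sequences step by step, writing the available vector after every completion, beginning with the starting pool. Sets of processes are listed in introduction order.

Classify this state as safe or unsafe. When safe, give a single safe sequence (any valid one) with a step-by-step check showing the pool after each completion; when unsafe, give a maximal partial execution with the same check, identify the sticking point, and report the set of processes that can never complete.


SAFE, for example via the order proc-B, proc-C, proc-A, proc-G.
Key observation: the first exact fit in this order is proc-A — it needs (3, 4) with (4, 4) free, meeting a requested resource to the last unit.
Check, step by step:
  pool = (2, 2)
  run proc-B (needs (1, 1), free (2, 2)); after release of (0, 1) the pool is (2, 3)
  run proc-C (needs (1, 1), free (2, 3)); after release of (2, 1) the pool is (4, 4)
  run proc-A (needs (3, 4), free (4, 4)); after release of (2, 2) the pool is (6, 6)
  run proc-G (needs (6, 3), free (6, 6)); after release of (1, 0) the pool is (7, 6)


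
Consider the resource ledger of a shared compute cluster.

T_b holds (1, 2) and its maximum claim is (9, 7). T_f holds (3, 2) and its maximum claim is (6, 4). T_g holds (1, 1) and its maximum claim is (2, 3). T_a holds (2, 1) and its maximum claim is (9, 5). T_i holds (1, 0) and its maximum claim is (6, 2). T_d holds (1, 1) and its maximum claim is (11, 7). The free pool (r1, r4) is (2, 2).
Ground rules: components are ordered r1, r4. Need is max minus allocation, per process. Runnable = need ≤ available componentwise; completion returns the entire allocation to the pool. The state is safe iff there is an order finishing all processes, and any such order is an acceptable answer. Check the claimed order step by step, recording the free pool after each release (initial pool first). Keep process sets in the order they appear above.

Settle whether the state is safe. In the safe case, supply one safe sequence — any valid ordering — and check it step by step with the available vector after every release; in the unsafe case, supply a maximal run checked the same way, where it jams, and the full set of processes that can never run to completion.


SAFE — a valid safe sequence is T_g, T_f, T_i, T_a, T_b, T_d.
Key observation: the order's first zero-slack moment is T_g ((1, 2) needed, (2, 2) free — a requested resource with nothing to spare).
Check, step by step:
  pool = (2, 2)
  T_g: need (1, 2) fits (2, 2); releases (1, 1), pool now (3, 3)
  T_f: need (3, 2) fits (3, 3); releases (3, 2), pool now (6, 5)
  T_i: need (5, 2) fits (6, 5); releases (1, 0), pool now (7, 5)
  T_a: need (7, 4) fits (7, 5); releases (2, 1), pool now (9, 6)
  T_b: need (8, 5) fits (9, 6); releases (1, 2), pool now (10, 8)
  T_d: need (10, 6) fits (10, 8); releases (1, 1), pool now (11, 9)


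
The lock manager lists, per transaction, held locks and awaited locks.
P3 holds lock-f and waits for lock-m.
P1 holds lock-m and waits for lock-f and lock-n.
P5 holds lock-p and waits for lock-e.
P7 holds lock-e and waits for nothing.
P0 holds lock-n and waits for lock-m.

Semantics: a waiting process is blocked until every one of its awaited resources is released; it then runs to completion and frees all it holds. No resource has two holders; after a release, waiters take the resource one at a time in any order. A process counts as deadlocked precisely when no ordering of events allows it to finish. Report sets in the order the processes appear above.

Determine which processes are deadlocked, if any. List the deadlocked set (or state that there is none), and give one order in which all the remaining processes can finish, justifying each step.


Deadlocked: P3, P1 and P0.
Key observation: the knot is the closed ring of waits P3 -> P1 -> P3; P0 is caught in further circular waits.
A valid finishing order for the others: P7, P5.
Step-by-step check:
  P7: no waits; runs immediately, freeing lock-e
  run P5 (all its waits — lock-e — are resolved); releases lock-p


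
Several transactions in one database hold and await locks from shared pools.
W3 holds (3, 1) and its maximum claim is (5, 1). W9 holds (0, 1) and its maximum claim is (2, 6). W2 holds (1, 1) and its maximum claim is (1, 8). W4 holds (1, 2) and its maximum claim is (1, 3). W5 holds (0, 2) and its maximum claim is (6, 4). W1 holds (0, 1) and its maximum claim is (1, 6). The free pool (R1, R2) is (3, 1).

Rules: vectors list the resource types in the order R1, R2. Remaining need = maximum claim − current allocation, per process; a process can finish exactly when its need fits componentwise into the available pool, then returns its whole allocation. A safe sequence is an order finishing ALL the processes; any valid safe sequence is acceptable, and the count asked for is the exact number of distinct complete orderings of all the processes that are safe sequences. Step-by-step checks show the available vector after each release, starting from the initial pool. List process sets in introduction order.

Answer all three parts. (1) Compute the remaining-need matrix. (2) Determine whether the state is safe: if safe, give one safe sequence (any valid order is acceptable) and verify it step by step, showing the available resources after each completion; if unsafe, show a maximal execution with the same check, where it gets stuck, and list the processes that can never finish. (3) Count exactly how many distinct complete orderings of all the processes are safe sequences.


(1) Outstanding need per process (order R1, R2):
  W3: (2, 0)
  W9: (2, 5)
  W2: (0, 7)
  W4: (0, 1)
  W5: (6, 2)
  W1: (1, 5)
(2) SAFE. One safe sequence: W4, W3, W5, W1, W9, W2.
Key observation: W4 marks the first exact bind of the order: its need (0, 1) fits the free (3, 1) with zero slack on a requested resource.
Step-by-step check:
  pool = (3, 1)
  W4 needs (0, 1) <= (3, 1) -> finishes; pool += (1, 2) = (4, 3)
  W3 needs (2, 0) <= (4, 3) -> finishes; pool += (3, 1) = (7, 4)
  W5 needs (6, 2) <= (7, 4) -> finishes; pool += (0, 2) = (7, 6)
  W1 needs (1, 5) <= (7, 6) -> finishes; pool += (0, 1) = (7, 7)
  W9 needs (2, 5) <= (7, 7) -> finishes; pool += (0, 1) = (7, 8)
  W2 needs (0, 7) <= (7, 8) -> finishes; pool += (1, 1) = (8, 9)
(3) Precisely 12 of the possible complete orderings are safe sequences.


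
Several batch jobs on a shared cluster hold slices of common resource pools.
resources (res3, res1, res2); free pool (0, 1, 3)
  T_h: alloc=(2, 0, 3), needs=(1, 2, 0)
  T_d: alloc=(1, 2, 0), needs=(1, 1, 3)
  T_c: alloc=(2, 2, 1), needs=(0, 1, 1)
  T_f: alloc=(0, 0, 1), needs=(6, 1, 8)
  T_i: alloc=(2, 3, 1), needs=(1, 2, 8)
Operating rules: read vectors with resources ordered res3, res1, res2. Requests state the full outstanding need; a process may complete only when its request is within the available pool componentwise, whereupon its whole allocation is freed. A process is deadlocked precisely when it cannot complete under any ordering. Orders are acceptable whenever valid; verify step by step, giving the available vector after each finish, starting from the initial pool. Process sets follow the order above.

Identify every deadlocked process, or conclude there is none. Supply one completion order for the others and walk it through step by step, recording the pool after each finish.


The deadlocked set is T_f and T_i.
Key observation: the pool after T_c, T_h, T_d is (5, 5, 7); every surviving request exceeds it in res2, so progress ends there.
A valid finishing order for the others: T_c, T_h, T_d. Check, step by step:
  pool = (0, 1, 3)
  T_c: need (0, 1, 1) fits (0, 1, 3); releases (2, 2, 1), pool now (2, 3, 4)
  T_h: need (1, 2, 0) fits (2, 3, 4); releases (2, 0, 3), pool now (4, 3, 7)
  T_d: need (1, 1, 3) fits (4, 3, 7); releases (1, 2, 0), pool now (5, 5, 7)
None of the blocked processes ever fits:
  T_f cannot run: need (6, 1, 8) vs free (5, 5, 7) (insufficient res3 and res2)
  T_i cannot run: need (1, 2, 8) vs free (5, 5, 7) (insufficient res2)
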